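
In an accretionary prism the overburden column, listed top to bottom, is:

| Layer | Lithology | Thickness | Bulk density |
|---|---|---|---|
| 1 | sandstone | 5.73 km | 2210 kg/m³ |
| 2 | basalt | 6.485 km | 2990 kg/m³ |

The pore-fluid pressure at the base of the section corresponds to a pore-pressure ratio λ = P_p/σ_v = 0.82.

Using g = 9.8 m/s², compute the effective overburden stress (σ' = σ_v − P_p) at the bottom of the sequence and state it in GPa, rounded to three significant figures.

0.0565 GPa

Overburden (lithostatic) stress σ_v:
sandstone: 2210 kg/m³ × 9.8 m/s² × 5730 m = 1.241×10^8 Pa = 124.1 MPa
basalt: 2990 kg/m³ × 9.8 m/s² × 6485 m = 1.900×10^8 Pa = 190.0 MPa
Total = 124.1 + 190.0 = 314.12 MPa
Pore pressure P_p = λ·σ_v = 0.82 × 314.1 MPa = 257.6 MPa
Effective stress σ' = σ_v − P_p = 314.1 − 257.6 = 56.542 MPa = 0.056542 GPa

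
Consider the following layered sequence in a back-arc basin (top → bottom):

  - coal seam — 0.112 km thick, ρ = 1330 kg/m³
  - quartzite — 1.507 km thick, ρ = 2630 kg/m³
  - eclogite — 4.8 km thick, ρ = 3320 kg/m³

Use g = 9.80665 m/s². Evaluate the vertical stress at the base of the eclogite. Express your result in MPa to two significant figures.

coal seam: 1330 kg/m³ × 9.80665 m/s² × 112 m = 1.461×10^6 Pa = 1.461 MPa
quartzite: 2630 kg/m³ × 9.80665 m/s² × 1507 m = 3.887×10^7 Pa = 38.87 MPa
eclogite: 3320 kg/m³ × 9.80665 m/s² × 4800 m = 1.563×10^8 Pa = 156.3 MPa
Total = 1.461 + 38.87 + 156.3 = 196.61 MPa

200 MPa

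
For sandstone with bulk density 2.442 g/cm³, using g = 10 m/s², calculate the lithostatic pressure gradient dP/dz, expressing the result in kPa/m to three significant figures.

dP/dz = ρg = 2442 kg/m³ × 10 m/s² = 24420 Pa/m
= 24420 Pa/m × (1 kPa/m / 1000.0 Pa/m) = 24.420 kPa/m

24.4 kPa/m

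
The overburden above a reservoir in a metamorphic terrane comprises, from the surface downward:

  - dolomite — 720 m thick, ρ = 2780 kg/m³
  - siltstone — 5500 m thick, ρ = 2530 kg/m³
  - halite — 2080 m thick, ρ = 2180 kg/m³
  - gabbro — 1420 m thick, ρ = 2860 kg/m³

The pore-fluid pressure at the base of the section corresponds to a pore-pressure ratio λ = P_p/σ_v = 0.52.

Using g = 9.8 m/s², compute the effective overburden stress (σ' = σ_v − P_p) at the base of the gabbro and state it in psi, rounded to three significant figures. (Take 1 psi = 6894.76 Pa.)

16700 psi

Overburden (lithostatic) stress σ_v:
dolomite: 2780 kg/m³ × 9.8 m/s² × 720 m = 1.962×10^7 Pa = 19.62 MPa
siltstone: 2530 kg/m³ × 9.8 m/s² × 5500 m = 1.364×10^8 Pa = 136.4 MPa
halite: 2180 kg/m³ × 9.8 m/s² × 2080 m = 4.444×10^7 Pa = 44.44 MPa
gabbro: 2860 kg/m³ × 9.8 m/s² × 1420 m = 3.980×10^7 Pa = 39.80 MPa
Total = 19.62 + 136.4 + 44.44 + 39.80 = 240.22 MPa
Pore pressure P_p = λ·σ_v = 0.52 × 240.2 MPa = 124.9 MPa
Effective stress σ' = σ_v − P_p = 240.2 − 124.9 = 115.31 MPa = 16724 psi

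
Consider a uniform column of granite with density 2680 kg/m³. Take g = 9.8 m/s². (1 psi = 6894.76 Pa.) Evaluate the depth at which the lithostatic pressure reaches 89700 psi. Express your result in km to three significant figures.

23.5 km

h = P/(ρg) = 89700 psi / (2680 kg/m³ × 9.8 m/s²) = 6.185×10^8 Pa / 26264 Pa/m = 23548 m
= 23.548 km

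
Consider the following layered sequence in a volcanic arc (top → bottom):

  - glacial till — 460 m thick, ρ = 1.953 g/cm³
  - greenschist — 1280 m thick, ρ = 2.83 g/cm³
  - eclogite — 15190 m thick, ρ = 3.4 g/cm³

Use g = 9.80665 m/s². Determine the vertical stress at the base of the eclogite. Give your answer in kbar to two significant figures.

5.5 kbar

glacial till: 1953 kg/m³ × 9.80665 m/s² × 460 m = 8.810×10^6 Pa = 0.08810 kbar
greenschist: 2830 kg/m³ × 9.80665 m/s² × 1280 m = 3.552×10^7 Pa = 0.3552 kbar
eclogite: 3400 kg/m³ × 9.80665 m/s² × 15190 m = 5.065×10^8 Pa = 5.065 kbar
Total = 0.08810 + 0.3552 + 5.065 = 5.5081 kbar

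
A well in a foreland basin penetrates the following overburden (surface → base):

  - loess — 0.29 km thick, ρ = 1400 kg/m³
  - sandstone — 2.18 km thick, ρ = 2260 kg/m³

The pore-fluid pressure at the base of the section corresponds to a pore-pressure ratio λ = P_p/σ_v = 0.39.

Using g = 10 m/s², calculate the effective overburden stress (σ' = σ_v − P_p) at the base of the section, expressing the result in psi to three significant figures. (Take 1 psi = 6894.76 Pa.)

4720 psi

Overburden (lithostatic) stress σ_v:
loess: 1400 kg/m³ × 10 m/s² × 290 m = 4.060×10^6 Pa = 4.060 MPa
sandstone: 2260 kg/m³ × 10 m/s² × 2180 m = 4.927×10^7 Pa = 49.27 MPa
Total = 4.060 + 49.27 = 53.328 MPa
Pore pressure P_p = λ·σ_v = 0.39 × 53.33 MPa = 20.80 MPa
Effective stress σ' = σ_v − P_p = 53.33 − 20.80 = 32.530 MPa = 4718.1 psi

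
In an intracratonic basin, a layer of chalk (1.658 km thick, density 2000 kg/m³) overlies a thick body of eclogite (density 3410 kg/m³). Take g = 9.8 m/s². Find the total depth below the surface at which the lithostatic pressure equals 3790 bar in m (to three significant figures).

12000 m

Pressure at base of upper layers: 2000×9.8×1658 = 3.250×10^7 Pa = 325.0 bar
Remaining pressure to be supplied by eclogite: 3.790×10^8 − 3.250×10^7 = 3.465×10^8 Pa
Additional depth in eclogite = 3.465×10^8 Pa / (3410 kg/m³ × 9.8 m/s²) = 10369 m
Total depth = 1658 m + 10369 m = 12027 m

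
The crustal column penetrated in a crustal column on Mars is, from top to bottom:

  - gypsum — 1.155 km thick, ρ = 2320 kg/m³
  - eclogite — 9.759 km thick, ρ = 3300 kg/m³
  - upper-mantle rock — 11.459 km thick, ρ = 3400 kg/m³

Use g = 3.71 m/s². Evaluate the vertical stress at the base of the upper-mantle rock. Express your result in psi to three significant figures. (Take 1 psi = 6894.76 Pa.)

39700 psi

gypsum: 2320 kg/m³ × 3.71 m/s² × 1155 m = 9.941×10^6 Pa = 1442 psi
eclogite: 3300 kg/m³ × 3.71 m/s² × 9759 m = 1.195×10^8 Pa = 17329 psi
upper-mantle rock: 3400 kg/m³ × 3.71 m/s² × 11459 m = 1.445×10^8 Pa = 20964 psi
Total = 1442 + 17329 + 20964 = 39735 psi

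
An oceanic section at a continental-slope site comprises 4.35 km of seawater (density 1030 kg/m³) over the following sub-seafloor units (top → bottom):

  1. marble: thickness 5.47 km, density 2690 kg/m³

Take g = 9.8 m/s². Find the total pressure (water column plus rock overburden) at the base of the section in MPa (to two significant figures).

190 MPa

seawater: 1030 kg/m³ × 9.8 m/s² × 4350 m = 4.391×10^7 Pa = 43.91 MPa
marble: 2690 kg/m³ × 9.8 m/s² × 5470 m = 1.442×10^8 Pa = 144.2 MPa
Total = 43.91 + 144.2 = 188.11 MPa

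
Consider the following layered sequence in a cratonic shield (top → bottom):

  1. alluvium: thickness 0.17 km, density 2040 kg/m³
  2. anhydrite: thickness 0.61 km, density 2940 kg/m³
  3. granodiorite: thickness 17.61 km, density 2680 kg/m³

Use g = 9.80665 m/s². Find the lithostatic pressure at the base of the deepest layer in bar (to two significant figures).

4800 bar

alluvium: 2040 kg/m³ × 9.80665 m/s² × 170 m = 3.401×10^6 Pa = 34.01 bar
anhydrite: 2940 kg/m³ × 9.80665 m/s² × 610 m = 1.759×10^7 Pa = 175.9 bar
granodiorite: 2680 kg/m³ × 9.80665 m/s² × 17610 m = 4.628×10^8 Pa = 4628 bar
Total = 34.01 + 175.9 + 4628 = 4838.1 bar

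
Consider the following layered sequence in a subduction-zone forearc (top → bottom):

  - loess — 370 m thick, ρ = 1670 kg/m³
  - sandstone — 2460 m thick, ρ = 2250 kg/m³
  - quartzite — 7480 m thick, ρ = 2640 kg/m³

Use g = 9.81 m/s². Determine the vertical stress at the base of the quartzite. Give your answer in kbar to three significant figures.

2.54 kbar

loess: 1670 kg/m³ × 9.81 m/s² × 370 m = 6.062×10^6 Pa = 0.06062 kbar
sandstone: 2250 kg/m³ × 9.81 m/s² × 2460 m = 5.430×10^7 Pa = 0.5430 kbar
quartzite: 2640 kg/m³ × 9.81 m/s² × 7480 m = 1.937×10^8 Pa = 1.937 kbar
Total = 0.06062 + 0.5430 + 1.937 = 2.5408 kbar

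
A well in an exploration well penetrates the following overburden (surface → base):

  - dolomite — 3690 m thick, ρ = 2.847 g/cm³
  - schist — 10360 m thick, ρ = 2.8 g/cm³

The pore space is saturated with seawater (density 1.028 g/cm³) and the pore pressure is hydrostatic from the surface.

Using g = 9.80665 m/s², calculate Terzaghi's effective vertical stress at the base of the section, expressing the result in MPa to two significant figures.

Overburden (lithostatic) stress σ_v:
dolomite: 2847 kg/m³ × 9.80665 m/s² × 3690 m = 1.030×10^8 Pa = 103.0 MPa
schist: 2800 kg/m³ × 9.80665 m/s² × 10360 m = 2.845×10^8 Pa = 284.5 MPa
Total = 103.0 + 284.5 = 387.49 MPa
Pore pressure P_p = 1028 kg/m³ × 9.80665 m/s² × 14050 m = 1.416×10^8 Pa = 141.6 MPa
Effective stress σ' = σ_v − P_p = 387.5 − 141.6 = 245.85 MPa

250 MPa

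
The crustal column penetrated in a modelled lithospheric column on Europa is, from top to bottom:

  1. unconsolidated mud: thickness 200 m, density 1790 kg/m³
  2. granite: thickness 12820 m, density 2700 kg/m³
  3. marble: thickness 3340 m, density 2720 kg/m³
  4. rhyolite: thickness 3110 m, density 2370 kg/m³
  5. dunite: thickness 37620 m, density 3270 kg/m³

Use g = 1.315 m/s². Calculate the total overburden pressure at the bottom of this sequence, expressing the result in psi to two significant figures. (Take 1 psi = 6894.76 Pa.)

unconsolidated mud: 1790 kg/m³ × 1.315 m/s² × 200 m = 4.708×10^5 Pa = 68.28 psi
granite: 2700 kg/m³ × 1.315 m/s² × 12820 m = 4.552×10^7 Pa = 6602 psi
marble: 2720 kg/m³ × 1.315 m/s² × 3340 m = 1.195×10^7 Pa = 1733 psi
rhyolite: 2370 kg/m³ × 1.315 m/s² × 3110 m = 9.692×10^6 Pa = 1406 psi
dunite: 3270 kg/m³ × 1.315 m/s² × 37620 m = 1.618×10^8 Pa = 23462 psi
Total = 68.28 + 6602 + 1733 + 1406 + 23462 = 33271 psi

33000 psi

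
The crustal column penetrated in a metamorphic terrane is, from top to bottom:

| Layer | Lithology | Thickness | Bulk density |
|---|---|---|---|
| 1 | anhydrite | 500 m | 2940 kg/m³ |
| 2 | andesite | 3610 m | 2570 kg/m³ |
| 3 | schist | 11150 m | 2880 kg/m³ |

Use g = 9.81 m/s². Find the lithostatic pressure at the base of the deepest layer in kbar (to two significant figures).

anhydrite: 2940 kg/m³ × 9.81 m/s² × 500 m = 1.442×10^7 Pa = 0.1442 kbar
andesite: 2570 kg/m³ × 9.81 m/s² × 3610 m = 9.101×10^7 Pa = 0.9101 kbar
schist: 2880 kg/m³ × 9.81 m/s² × 11150 m = 3.150×10^8 Pa = 3.150 kbar
Total = 0.1442 + 0.9101 + 3.150 = 4.2045 kbar

4.2 kbar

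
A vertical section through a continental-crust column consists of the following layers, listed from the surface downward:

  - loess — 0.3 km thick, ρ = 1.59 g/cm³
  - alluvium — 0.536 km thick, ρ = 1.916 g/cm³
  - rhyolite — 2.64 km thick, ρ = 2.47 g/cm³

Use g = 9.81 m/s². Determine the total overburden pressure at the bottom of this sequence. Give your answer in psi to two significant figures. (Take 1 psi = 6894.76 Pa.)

11000 psi

loess: 1590 kg/m³ × 9.81 m/s² × 300 m = 4.679×10^6 Pa = 678.7 psi
alluvium: 1916 kg/m³ × 9.81 m/s² × 536 m = 1.007×10^7 Pa = 1461 psi
rhyolite: 2470 kg/m³ × 9.81 m/s² × 2640 m = 6.397×10^7 Pa = 9278 psi
Total = 678.7 + 1461 + 9278 = 11418 psi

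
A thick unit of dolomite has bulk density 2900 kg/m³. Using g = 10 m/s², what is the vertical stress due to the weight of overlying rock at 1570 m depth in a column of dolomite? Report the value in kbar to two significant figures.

0.46 kbar

dolomite: 2900 kg/m³ × 10 m/s² × 1570 m = 4.553×10^7 Pa = 0.4553 kbar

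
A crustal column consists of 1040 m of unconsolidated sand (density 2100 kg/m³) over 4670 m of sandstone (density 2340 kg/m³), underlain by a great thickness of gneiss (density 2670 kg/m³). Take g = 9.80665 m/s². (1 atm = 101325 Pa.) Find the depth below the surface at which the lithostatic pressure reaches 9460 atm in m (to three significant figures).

Pressure at base of upper layers: 2100×9.80665×1040 + 2340×9.80665×4670 = 1.286×10^8 Pa = 1269 atm
Remaining pressure to be supplied by gneiss: 9.585×10^8 − 1.286×10^8 = 8.300×10^8 Pa
Additional depth in gneiss = 8.300×10^8 Pa / (2670 kg/m³ × 9.80665 m/s²) = 31697 m
Total depth = 5710 m + 31697 m = 37407 m

37400 m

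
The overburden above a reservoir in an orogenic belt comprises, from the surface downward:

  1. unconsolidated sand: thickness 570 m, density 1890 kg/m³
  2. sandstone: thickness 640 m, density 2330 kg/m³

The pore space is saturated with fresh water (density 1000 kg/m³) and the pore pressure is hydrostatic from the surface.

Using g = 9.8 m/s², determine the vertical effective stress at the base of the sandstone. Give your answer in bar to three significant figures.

Overburden (lithostatic) stress σ_v:
unconsolidated sand: 1890 kg/m³ × 9.8 m/s² × 570 m = 1.056×10^7 Pa = 10.56 MPa
sandstone: 2330 kg/m³ × 9.8 m/s² × 640 m = 1.461×10^7 Pa = 14.61 MPa
Total = 10.56 + 14.61 = 25.171 MPa
Pore pressure P_p = 1000 kg/m³ × 9.8 m/s² × 1210 m = 1.186×10^7 Pa = 11.86 MPa
Effective stress σ' = σ_v − P_p = 25.17 − 11.86 = 13.313 MPa = 133.13 bar

133 bar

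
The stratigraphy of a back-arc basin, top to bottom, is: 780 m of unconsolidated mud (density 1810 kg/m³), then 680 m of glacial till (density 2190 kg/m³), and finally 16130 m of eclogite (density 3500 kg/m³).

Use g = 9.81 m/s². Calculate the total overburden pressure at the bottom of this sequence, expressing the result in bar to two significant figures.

5800 bar

unconsolidated mud: 1810 kg/m³ × 9.81 m/s² × 780 m = 1.385×10^7 Pa = 138.5 bar
glacial till: 2190 kg/m³ × 9.81 m/s² × 680 m = 1.461×10^7 Pa = 146.1 bar
eclogite: 3500 kg/m³ × 9.81 m/s² × 16130 m = 5.538×10^8 Pa = 5538 bar
Total = 138.5 + 146.1 + 5538 = 5822.8 bar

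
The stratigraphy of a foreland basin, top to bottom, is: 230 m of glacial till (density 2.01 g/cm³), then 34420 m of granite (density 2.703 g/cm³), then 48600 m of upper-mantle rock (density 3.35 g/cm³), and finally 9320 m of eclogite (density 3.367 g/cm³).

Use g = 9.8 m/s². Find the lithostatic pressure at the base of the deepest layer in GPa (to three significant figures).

glacial till: 2010 kg/m³ × 9.8 m/s² × 230 m = 4.531×10^6 Pa = 4.531×10^-3 GPa
granite: 2703 kg/m³ × 9.8 m/s² × 34420 m = 9.118×10^8 Pa = 0.9118 GPa
upper-mantle rock: 3350 kg/m³ × 9.8 m/s² × 48600 m = 1.596×10^9 Pa = 1.596 GPa
eclogite: 3367 kg/m³ × 9.8 m/s² × 9320 m = 3.075×10^8 Pa = 0.3075 GPa
Total = 4.531×10^-3 + 0.9118 + 1.596 + 0.3075 = 2.8194 GPa

2.82 GPa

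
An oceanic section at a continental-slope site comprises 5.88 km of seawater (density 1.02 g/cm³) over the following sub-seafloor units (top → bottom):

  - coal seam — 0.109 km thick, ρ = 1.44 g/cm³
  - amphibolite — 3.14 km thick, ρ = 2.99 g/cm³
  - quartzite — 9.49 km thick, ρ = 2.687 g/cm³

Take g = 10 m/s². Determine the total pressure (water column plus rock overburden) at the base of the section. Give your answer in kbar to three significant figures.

4.10 kbar

seawater: 1020 kg/m³ × 10 m/s² × 5880 m = 5.998×10^7 Pa = 0.5998 kbar
coal seam: 1440 kg/m³ × 10 m/s² × 109 m = 1.570×10^6 Pa = 0.01570 kbar
amphibolite: 2990 kg/m³ × 10 m/s² × 3140 m = 9.389×10^7 Pa = 0.9389 kbar
quartzite: 2687 kg/m³ × 10 m/s² × 9490 m = 2.550×10^8 Pa = 2.550 kbar
Total = 0.5998 + 0.01570 + 0.9389 + 2.550 = 4.1043 kbar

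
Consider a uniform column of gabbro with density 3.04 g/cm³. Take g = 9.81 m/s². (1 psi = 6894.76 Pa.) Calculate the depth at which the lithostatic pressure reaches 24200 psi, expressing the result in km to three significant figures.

h = P/(ρg) = 24200 psi / (3040 kg/m³ × 9.81 m/s²) = 1.669×10^8 Pa / 29822 Pa/m = 5594.9 m
= 5.5949 km

5.59 km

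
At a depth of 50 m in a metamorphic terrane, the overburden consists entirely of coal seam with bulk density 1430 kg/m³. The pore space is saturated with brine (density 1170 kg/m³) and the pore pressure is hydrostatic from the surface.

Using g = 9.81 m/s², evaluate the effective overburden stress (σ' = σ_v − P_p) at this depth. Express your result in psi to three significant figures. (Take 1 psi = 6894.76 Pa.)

Overburden (lithostatic) stress σ_v:
coal seam: 1430 kg/m³ × 9.81 m/s² × 50 m = 7.014×10^5 Pa = 0.7014 MPa
Pore pressure P_p = 1170 kg/m³ × 9.81 m/s² × 50 m = 5.739×10^5 Pa = 0.5739 MPa
Effective stress σ' = σ_v − P_p = 0.7014 − 0.5739 = 0.12753 MPa = 18.497 psi

18.5 psi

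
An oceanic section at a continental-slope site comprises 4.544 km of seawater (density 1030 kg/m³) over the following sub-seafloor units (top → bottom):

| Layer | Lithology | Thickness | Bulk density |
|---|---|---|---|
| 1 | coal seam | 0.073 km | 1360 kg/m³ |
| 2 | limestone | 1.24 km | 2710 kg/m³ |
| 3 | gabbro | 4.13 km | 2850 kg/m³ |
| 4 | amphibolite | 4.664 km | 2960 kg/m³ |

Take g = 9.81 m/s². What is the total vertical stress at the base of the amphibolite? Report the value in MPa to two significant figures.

330 MPa

seawater: 1030 kg/m³ × 9.81 m/s² × 4544 m = 4.591×10^7 Pa = 45.91 MPa
coal seam: 1360 kg/m³ × 9.81 m/s² × 73 m = 9.739×10^5 Pa = 0.9739 MPa
limestone: 2710 kg/m³ × 9.81 m/s² × 1240 m = 3.297×10^7 Pa = 32.97 MPa
gabbro: 2850 kg/m³ × 9.81 m/s² × 4130 m = 1.155×10^8 Pa = 115.5 MPa
amphibolite: 2960 kg/m³ × 9.81 m/s² × 4664 m = 1.354×10^8 Pa = 135.4 MPa
Total = 45.91 + 0.9739 + 32.97 + 115.5 + 135.4 = 330.75 MPa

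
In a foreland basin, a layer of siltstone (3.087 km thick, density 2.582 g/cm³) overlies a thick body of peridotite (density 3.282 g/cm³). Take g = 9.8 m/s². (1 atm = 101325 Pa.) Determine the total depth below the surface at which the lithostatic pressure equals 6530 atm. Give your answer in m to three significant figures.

Pressure at base of upper layers: 2582×9.8×3087 = 7.811×10^7 Pa = 770.9 atm
Remaining pressure to be supplied by peridotite: 6.617×10^8 − 7.811×10^7 = 5.835×10^8 Pa
Additional depth in peridotite = 5.835×10^8 Pa / (3282 kg/m³ × 9.8 m/s²) = 18143 m
Total depth = 3087 m + 18143 m = 21230 m

21200 m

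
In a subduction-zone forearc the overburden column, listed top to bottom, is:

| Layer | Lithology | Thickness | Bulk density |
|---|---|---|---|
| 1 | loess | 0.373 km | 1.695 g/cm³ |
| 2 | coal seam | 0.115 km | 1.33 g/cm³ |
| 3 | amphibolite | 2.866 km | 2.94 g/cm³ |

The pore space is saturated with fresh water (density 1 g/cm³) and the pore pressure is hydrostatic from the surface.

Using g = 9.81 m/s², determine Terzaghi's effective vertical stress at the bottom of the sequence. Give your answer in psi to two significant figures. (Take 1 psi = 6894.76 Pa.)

Overburden (lithostatic) stress σ_v:
loess: 1695 kg/m³ × 9.81 m/s² × 373 m = 6.202×10^6 Pa = 6.202 MPa
coal seam: 1330 kg/m³ × 9.81 m/s² × 115 m = 1.500×10^6 Pa = 1.500 MPa
amphibolite: 2940 kg/m³ × 9.81 m/s² × 2866 m = 8.266×10^7 Pa = 82.66 MPa
Total = 6.202 + 1.500 + 82.66 = 90.362 MPa
Pore pressure P_p = 1000 kg/m³ × 9.81 m/s² × 3354 m = 3.290×10^7 Pa = 32.90 MPa
Effective stress σ' = σ_v − P_p = 90.36 − 32.90 = 57.459 MPa = 8333.8 psi

8300 psi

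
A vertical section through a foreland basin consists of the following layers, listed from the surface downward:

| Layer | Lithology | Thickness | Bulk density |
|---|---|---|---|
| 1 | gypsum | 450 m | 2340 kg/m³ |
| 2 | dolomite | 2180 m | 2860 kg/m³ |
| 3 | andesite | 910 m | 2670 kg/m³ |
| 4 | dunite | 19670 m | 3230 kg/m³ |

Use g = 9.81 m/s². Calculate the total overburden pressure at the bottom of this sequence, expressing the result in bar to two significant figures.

gypsum: 2340 kg/m³ × 9.81 m/s² × 450 m = 1.033×10^7 Pa = 103.3 bar
dolomite: 2860 kg/m³ × 9.81 m/s² × 2180 m = 6.116×10^7 Pa = 611.6 bar
andesite: 2670 kg/m³ × 9.81 m/s² × 910 m = 2.384×10^7 Pa = 238.4 bar
dunite: 3230 kg/m³ × 9.81 m/s² × 19670 m = 6.233×10^8 Pa = 6233 bar
Total = 103.3 + 611.6 + 238.4 + 6233 = 7186.0 bar

7200 bar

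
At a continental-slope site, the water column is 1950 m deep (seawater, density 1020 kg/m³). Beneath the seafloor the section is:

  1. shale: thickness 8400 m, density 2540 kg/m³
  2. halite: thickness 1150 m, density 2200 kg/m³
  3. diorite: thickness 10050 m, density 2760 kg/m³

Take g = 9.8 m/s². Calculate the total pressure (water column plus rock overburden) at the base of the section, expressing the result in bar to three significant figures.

5250 bar

seawater: 1020 kg/m³ × 9.8 m/s² × 1950 m = 1.949×10^7 Pa = 194.9 bar
shale: 2540 kg/m³ × 9.8 m/s² × 8400 m = 2.091×10^8 Pa = 2091 bar
halite: 2200 kg/m³ × 9.8 m/s² × 1150 m = 2.479×10^7 Pa = 247.9 bar
diorite: 2760 kg/m³ × 9.8 m/s² × 10050 m = 2.718×10^8 Pa = 2718 bar
Total = 194.9 + 2091 + 247.9 + 2718 = 5252.1 bar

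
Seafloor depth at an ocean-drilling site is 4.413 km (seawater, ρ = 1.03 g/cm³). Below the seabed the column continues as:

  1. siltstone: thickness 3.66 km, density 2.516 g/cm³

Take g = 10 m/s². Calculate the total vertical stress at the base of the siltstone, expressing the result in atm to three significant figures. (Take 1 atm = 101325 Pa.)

seawater: 1030 kg/m³ × 10 m/s² × 4413 m = 4.545×10^7 Pa = 448.6 atm
siltstone: 2516 kg/m³ × 10 m/s² × 3660 m = 9.209×10^7 Pa = 908.8 atm
Total = 448.6 + 908.8 = 1357.4 atm

1360 atm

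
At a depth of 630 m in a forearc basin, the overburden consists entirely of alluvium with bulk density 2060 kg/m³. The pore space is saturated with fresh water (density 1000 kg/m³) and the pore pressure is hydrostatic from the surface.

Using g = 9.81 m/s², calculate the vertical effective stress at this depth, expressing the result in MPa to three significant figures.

6.55 MPa

Overburden (lithostatic) stress σ_v:
alluvium: 2060 kg/m³ × 9.81 m/s² × 630 m = 1.273×10^7 Pa = 12.73 MPa
Pore pressure P_p = 1000 kg/m³ × 9.81 m/s² × 630 m = 6.180×10^6 Pa = 6.180 MPa
Effective stress σ' = σ_v − P_p = 12.73 − 6.180 = 6.5511 MPa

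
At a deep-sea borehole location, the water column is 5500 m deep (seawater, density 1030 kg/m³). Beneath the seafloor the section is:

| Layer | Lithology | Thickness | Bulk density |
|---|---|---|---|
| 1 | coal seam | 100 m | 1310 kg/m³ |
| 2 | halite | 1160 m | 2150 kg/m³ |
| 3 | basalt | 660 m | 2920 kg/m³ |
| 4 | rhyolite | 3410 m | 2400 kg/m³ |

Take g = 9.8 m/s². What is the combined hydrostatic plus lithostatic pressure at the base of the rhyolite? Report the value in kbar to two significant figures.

seawater: 1030 kg/m³ × 9.8 m/s² × 5500 m = 5.552×10^7 Pa = 0.5552 kbar
coal seam: 1310 kg/m³ × 9.8 m/s² × 100 m = 1.284×10^6 Pa = 0.01284 kbar
halite: 2150 kg/m³ × 9.8 m/s² × 1160 m = 2.444×10^7 Pa = 0.2444 kbar
basalt: 2920 kg/m³ × 9.8 m/s² × 660 m = 1.889×10^7 Pa = 0.1889 kbar
rhyolite: 2400 kg/m³ × 9.8 m/s² × 3410 m = 8.020×10^7 Pa = 0.8020 kbar
Total = 0.5552 + 0.01284 + 0.2444 + 0.1889 + 0.8020 = 1.8033 kbar

1.8 kbar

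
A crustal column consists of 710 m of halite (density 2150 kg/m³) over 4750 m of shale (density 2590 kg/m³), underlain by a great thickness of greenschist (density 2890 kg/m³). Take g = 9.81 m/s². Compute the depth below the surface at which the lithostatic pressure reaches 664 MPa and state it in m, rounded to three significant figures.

Pressure at base of upper layers: 2150×9.81×710 + 2590×9.81×4750 = 1.357×10^8 Pa = 135.7 MPa
Remaining pressure to be supplied by greenschist: 6.640×10^8 − 1.357×10^8 = 5.283×10^8 Pa
Additional depth in greenschist = 5.283×10^8 Pa / (2890 kg/m³ × 9.81 m/s²) = 18636 m
Total depth = 5460 m + 18636 m = 24096 m

24100 m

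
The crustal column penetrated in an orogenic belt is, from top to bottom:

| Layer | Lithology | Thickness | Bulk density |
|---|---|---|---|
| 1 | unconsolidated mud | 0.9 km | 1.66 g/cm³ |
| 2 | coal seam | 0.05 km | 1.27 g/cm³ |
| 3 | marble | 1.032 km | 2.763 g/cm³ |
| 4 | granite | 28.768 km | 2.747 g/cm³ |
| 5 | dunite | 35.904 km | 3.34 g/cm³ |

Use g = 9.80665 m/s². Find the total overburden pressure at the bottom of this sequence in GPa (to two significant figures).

unconsolidated mud: 1660 kg/m³ × 9.80665 m/s² × 900 m = 1.465×10^7 Pa = 0.01465 GPa
coal seam: 1270 kg/m³ × 9.80665 m/s² × 50 m = 6.227×10^5 Pa = 6.227×10^-4 GPa
marble: 2763 kg/m³ × 9.80665 m/s² × 1032 m = 2.796×10^7 Pa = 0.02796 GPa
granite: 2747 kg/m³ × 9.80665 m/s² × 28768 m = 7.750×10^8 Pa = 0.7750 GPa
dunite: 3340 kg/m³ × 9.80665 m/s² × 35904 m = 1.176×10^9 Pa = 1.176 GPa
Total = 0.01465 + 6.227×10^-4 + 0.02796 + 0.7750 + 1.176 = 1.9942 GPa

2.0 GPa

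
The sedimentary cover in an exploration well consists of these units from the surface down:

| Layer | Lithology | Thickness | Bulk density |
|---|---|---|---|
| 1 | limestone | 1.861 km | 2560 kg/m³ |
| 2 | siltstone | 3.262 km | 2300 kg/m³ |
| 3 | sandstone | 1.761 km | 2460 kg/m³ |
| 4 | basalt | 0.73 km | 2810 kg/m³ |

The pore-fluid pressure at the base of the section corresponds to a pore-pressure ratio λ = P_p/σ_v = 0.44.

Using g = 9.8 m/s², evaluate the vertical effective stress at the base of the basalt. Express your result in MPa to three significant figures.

Overburden (lithostatic) stress σ_v:
limestone: 2560 kg/m³ × 9.8 m/s² × 1861 m = 4.669×10^7 Pa = 46.69 MPa
siltstone: 2300 kg/m³ × 9.8 m/s² × 3262 m = 7.353×10^7 Pa = 73.53 MPa
sandstone: 2460 kg/m³ × 9.8 m/s² × 1761 m = 4.245×10^7 Pa = 42.45 MPa
basalt: 2810 kg/m³ × 9.8 m/s² × 730 m = 2.010×10^7 Pa = 20.10 MPa
Total = 46.69 + 73.53 + 42.45 + 20.10 = 182.77 MPa
Pore pressure P_p = λ·σ_v = 0.44 × 182.8 MPa = 80.42 MPa
Effective stress σ' = σ_v − P_p = 182.8 − 80.42 = 102.35 MPa

102 MPa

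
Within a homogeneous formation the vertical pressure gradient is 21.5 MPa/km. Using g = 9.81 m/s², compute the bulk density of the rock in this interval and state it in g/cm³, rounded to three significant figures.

ρ = (dP/dz)/g = 21.5 MPa/km / 9.81 m/s² = 21500 Pa/m / 9.81 m/s² = 2191.6 kg/m³
= 2.192 g/cm³

2.19 g/cm³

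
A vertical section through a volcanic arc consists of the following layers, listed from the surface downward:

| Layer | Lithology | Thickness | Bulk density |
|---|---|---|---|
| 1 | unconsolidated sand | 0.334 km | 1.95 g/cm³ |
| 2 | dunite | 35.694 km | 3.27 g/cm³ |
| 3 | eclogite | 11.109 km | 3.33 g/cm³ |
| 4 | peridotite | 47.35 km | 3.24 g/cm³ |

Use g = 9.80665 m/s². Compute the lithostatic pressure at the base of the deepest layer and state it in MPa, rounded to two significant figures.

3000 MPa

unconsolidated sand: 1950 kg/m³ × 9.80665 m/s² × 334 m = 6.387×10^6 Pa = 6.387 MPa
dunite: 3270 kg/m³ × 9.80665 m/s² × 35694 m = 1.145×10^9 Pa = 1145 MPa
eclogite: 3330 kg/m³ × 9.80665 m/s² × 11109 m = 3.628×10^8 Pa = 362.8 MPa
peridotite: 3240 kg/m³ × 9.80665 m/s² × 47350 m = 1.504×10^9 Pa = 1504 MPa
Total = 6.387 + 1145 + 362.8 + 1504 = 3018.3 MPa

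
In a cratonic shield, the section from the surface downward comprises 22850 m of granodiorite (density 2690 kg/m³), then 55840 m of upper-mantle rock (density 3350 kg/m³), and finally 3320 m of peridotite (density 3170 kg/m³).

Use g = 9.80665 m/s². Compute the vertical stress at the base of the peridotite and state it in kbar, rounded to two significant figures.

granodiorite: 2690 kg/m³ × 9.80665 m/s² × 22850 m = 6.028×10^8 Pa = 6.028 kbar
upper-mantle rock: 3350 kg/m³ × 9.80665 m/s² × 55840 m = 1.834×10^9 Pa = 18.34 kbar
peridotite: 3170 kg/m³ × 9.80665 m/s² × 3320 m = 1.032×10^8 Pa = 1.032 kbar
Total = 6.028 + 18.34 + 1.032 = 25.405 kbar

25 kbar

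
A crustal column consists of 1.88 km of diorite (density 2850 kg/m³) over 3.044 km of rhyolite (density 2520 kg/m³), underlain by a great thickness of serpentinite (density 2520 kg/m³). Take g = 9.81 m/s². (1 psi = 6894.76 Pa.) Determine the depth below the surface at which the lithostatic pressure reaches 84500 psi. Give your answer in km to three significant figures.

Pressure at base of upper layers: 2850×9.81×1880 + 2520×9.81×3044 = 1.278×10^8 Pa = 18538 psi
Remaining pressure to be supplied by serpentinite: 5.826×10^8 − 1.278×10^8 = 4.548×10^8 Pa
Additional depth in serpentinite = 4.548×10^8 Pa / (2520 kg/m³ × 9.81 m/s²) = 18397 m
Total depth = 4924 m + 18397 m = 23321 m
= 23.321 km

23.3 km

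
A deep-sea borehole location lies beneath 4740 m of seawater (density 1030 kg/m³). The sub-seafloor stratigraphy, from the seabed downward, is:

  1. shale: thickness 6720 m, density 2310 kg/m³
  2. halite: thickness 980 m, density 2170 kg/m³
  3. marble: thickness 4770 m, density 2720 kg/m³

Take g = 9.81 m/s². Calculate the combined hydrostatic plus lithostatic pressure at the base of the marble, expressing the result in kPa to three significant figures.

seawater: 1030 kg/m³ × 9.81 m/s² × 4740 m = 4.789×10^7 Pa = 47894 kPa
shale: 2310 kg/m³ × 9.81 m/s² × 6720 m = 1.523×10^8 Pa = 1.523×10^5 kPa
halite: 2170 kg/m³ × 9.81 m/s² × 980 m = 2.086×10^7 Pa = 20862 kPa
marble: 2720 kg/m³ × 9.81 m/s² × 4770 m = 1.273×10^8 Pa = 1.273×10^5 kPa
Total = 47894 + 1.523×10^5 + 20862 + 1.273×10^5 = 3.4832×10^5 kPa

348000 kPa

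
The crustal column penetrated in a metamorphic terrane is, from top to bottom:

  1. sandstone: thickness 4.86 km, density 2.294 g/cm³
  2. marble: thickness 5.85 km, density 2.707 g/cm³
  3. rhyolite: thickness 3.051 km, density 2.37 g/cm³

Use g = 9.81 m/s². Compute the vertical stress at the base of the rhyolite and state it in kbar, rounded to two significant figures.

3.4 kbar

sandstone: 2294 kg/m³ × 9.81 m/s² × 4860 m = 1.094×10^8 Pa = 1.094 kbar
marble: 2707 kg/m³ × 9.81 m/s² × 5850 m = 1.554×10^8 Pa = 1.554 kbar
rhyolite: 2370 kg/m³ × 9.81 m/s² × 3051 m = 7.093×10^7 Pa = 0.7093 kbar
Total = 1.094 + 1.554 + 0.7093 = 3.3566 kbar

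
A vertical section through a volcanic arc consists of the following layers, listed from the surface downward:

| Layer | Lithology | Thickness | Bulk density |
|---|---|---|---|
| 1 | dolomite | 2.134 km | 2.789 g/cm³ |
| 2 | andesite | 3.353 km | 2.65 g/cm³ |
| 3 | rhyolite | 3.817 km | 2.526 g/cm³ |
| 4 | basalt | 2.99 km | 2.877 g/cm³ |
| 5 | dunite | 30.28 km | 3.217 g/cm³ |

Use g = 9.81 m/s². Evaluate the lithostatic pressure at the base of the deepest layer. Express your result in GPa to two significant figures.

1.3 GPa

dolomite: 2789 kg/m³ × 9.81 m/s² × 2134 m = 5.839×10^7 Pa = 0.05839 GPa
andesite: 2650 kg/m³ × 9.81 m/s² × 3353 m = 8.717×10^7 Pa = 0.08717 GPa
rhyolite: 2526 kg/m³ × 9.81 m/s² × 3817 m = 9.459×10^7 Pa = 0.09459 GPa
basalt: 2877 kg/m³ × 9.81 m/s² × 2990 m = 8.439×10^7 Pa = 0.08439 GPa
dunite: 3217 kg/m³ × 9.81 m/s² × 30280 m = 9.556×10^8 Pa = 0.9556 GPa
Total = 0.05839 + 0.08717 + 0.09459 + 0.08439 + 0.9556 = 1.2801 GPa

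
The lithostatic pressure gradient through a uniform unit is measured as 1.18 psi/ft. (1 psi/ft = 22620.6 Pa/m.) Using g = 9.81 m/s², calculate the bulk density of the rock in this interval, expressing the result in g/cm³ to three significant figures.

ρ = (dP/dz)/g = 1.18 psi/ft / 9.81 m/s² = 26692 Pa/m / 9.81 m/s² = 2720.9 kg/m³
= 2.721 g/cm³

2.72 g/cm³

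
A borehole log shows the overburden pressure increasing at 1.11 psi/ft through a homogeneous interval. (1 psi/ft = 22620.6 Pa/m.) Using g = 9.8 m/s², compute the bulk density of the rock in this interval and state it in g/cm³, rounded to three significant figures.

ρ = (dP/dz)/g = 1.11 psi/ft / 9.8 m/s² = 25109 Pa/m / 9.8 m/s² = 2562.1 kg/m³
= 2.562 g/cm³

2.56 g/cm³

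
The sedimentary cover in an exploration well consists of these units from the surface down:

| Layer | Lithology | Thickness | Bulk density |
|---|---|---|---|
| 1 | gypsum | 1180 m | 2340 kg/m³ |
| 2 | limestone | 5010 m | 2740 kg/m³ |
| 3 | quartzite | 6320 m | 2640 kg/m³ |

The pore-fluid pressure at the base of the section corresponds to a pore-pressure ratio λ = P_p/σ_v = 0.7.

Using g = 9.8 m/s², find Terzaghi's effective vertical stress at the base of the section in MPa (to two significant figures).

98 MPa

Overburden (lithostatic) stress σ_v:
gypsum: 2340 kg/m³ × 9.8 m/s² × 1180 m = 2.706×10^7 Pa = 27.06 MPa
limestone: 2740 kg/m³ × 9.8 m/s² × 5010 m = 1.345×10^8 Pa = 134.5 MPa
quartzite: 2640 kg/m³ × 9.8 m/s² × 6320 m = 1.635×10^8 Pa = 163.5 MPa
Total = 27.06 + 134.5 + 163.5 = 325.10 MPa
Pore pressure P_p = λ·σ_v = 0.7 × 325.1 MPa = 227.6 MPa
Effective stress σ' = σ_v − P_p = 325.1 − 227.6 = 97.530 MPa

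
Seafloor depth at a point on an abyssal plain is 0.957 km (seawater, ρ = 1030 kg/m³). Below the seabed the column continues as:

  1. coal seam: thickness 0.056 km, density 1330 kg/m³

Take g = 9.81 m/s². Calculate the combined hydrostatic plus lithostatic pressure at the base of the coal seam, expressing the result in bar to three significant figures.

seawater: 1030 kg/m³ × 9.81 m/s² × 957 m = 9.670×10^6 Pa = 96.70 bar
coal seam: 1330 kg/m³ × 9.81 m/s² × 56 m = 7.306×10^5 Pa = 7.306 bar
Total = 96.70 + 7.306 = 104.00 bar

104 bar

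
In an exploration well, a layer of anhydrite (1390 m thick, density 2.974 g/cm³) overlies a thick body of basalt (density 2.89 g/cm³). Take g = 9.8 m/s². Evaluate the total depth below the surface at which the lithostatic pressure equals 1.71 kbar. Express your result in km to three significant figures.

Pressure at base of upper layers: 2974×9.8×1390 = 4.051×10^7 Pa = 0.4051 kbar
Remaining pressure to be supplied by basalt: 1.710×10^8 − 4.051×10^7 = 1.305×10^8 Pa
Additional depth in basalt = 1.305×10^8 Pa / (2890 kg/m³ × 9.8 m/s²) = 4607.3 m
Total depth = 1390 m + 4607.3 m = 5997.3 m
= 5.9973 km

6.00 km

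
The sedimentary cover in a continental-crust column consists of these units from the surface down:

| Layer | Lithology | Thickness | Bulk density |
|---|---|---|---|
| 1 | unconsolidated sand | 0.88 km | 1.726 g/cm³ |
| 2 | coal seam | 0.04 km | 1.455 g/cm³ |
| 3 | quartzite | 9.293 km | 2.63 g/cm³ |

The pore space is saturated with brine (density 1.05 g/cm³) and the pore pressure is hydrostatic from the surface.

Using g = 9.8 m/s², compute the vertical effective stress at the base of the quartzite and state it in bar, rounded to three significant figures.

Overburden (lithostatic) stress σ_v:
unconsolidated sand: 1726 kg/m³ × 9.8 m/s² × 880 m = 1.489×10^7 Pa = 14.89 MPa
coal seam: 1455 kg/m³ × 9.8 m/s² × 40 m = 5.704×10^5 Pa = 0.5704 MPa
quartzite: 2630 kg/m³ × 9.8 m/s² × 9293 m = 2.395×10^8 Pa = 239.5 MPa
Total = 14.89 + 0.5704 + 239.5 = 254.97 MPa
Pore pressure P_p = 1050 kg/m³ × 9.8 m/s² × 10213 m = 1.051×10^8 Pa = 105.1 MPa
Effective stress σ' = σ_v − P_p = 255.0 − 105.1 = 149.88 MPa = 1498.8 bar

1500 bar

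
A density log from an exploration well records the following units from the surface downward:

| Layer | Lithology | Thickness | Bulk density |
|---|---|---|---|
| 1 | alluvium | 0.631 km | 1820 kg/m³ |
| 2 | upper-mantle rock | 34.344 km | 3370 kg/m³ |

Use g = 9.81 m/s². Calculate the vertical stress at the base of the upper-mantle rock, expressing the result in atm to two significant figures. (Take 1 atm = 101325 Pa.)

11000 atm

alluvium: 1820 kg/m³ × 9.81 m/s² × 631 m = 1.127×10^7 Pa = 111.2 atm
upper-mantle rock: 3370 kg/m³ × 9.81 m/s² × 34344 m = 1.135×10^9 Pa = 11206 atm
Total = 111.2 + 11206 = 11317 atm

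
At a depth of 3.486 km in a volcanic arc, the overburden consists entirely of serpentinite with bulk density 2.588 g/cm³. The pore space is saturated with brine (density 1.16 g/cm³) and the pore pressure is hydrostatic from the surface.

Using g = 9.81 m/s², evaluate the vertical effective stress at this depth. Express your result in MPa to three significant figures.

48.8 MPa

Overburden (lithostatic) stress σ_v:
serpentinite: 2588 kg/m³ × 9.81 m/s² × 3486 m = 8.850×10^7 Pa = 88.50 MPa
Pore pressure P_p = 1160 kg/m³ × 9.81 m/s² × 3486 m = 3.967×10^7 Pa = 39.67 MPa
Effective stress σ' = σ_v − P_p = 88.50 − 39.67 = 48.834 MPa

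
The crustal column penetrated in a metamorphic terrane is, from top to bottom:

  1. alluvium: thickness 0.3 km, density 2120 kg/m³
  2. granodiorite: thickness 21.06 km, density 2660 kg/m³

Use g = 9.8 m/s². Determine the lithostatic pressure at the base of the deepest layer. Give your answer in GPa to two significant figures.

alluvium: 2120 kg/m³ × 9.8 m/s² × 300 m = 6.233×10^6 Pa = 6.233×10^-3 GPa
granodiorite: 2660 kg/m³ × 9.8 m/s² × 21060 m = 5.490×10^8 Pa = 0.5490 GPa
Total = 6.233×10^-3 + 0.5490 = 0.55522 GPa

0.56 GPa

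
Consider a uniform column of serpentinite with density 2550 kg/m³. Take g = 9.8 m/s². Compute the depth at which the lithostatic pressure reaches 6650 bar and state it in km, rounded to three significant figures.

26.6 km

h = P/(ρg) = 6650 bar / (2550 kg/m³ × 9.8 m/s²) = 6.650×10^8 Pa / 24990 Pa/m = 26611 m
= 26.611 km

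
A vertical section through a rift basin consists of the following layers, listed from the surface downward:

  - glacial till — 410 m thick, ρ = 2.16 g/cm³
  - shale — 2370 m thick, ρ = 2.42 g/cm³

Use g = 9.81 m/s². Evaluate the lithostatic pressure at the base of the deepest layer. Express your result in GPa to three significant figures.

glacial till: 2160 kg/m³ × 9.81 m/s² × 410 m = 8.688×10^6 Pa = 8.688×10^-3 GPa
shale: 2420 kg/m³ × 9.81 m/s² × 2370 m = 5.626×10^7 Pa = 0.05626 GPa
Total = 8.688×10^-3 + 0.05626 = 0.064952 GPa

0.0650 GPa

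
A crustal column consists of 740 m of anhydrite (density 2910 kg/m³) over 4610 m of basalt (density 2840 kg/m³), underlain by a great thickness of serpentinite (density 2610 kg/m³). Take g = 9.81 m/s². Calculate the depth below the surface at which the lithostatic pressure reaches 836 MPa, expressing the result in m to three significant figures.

Pressure at base of upper layers: 2910×9.81×740 + 2840×9.81×4610 = 1.496×10^8 Pa = 149.6 MPa
Remaining pressure to be supplied by serpentinite: 8.360×10^8 − 1.496×10^8 = 6.864×10^8 Pa
Additional depth in serpentinite = 6.864×10^8 Pa / (2610 kg/m³ × 9.81 m/s²) = 26810 m
Total depth = 5350 m + 26810 m = 32160 m

32200 m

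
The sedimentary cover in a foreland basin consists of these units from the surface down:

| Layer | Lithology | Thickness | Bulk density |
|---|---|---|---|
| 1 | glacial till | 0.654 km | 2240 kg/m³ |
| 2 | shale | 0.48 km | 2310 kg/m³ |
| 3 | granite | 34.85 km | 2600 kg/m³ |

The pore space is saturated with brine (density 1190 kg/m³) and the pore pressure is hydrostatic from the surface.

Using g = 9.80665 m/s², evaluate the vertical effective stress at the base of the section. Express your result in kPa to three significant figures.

Overburden (lithostatic) stress σ_v:
glacial till: 2240 kg/m³ × 9.80665 m/s² × 654 m = 1.437×10^7 Pa = 14.37 MPa
shale: 2310 kg/m³ × 9.80665 m/s² × 480 m = 1.087×10^7 Pa = 10.87 MPa
granite: 2600 kg/m³ × 9.80665 m/s² × 34850 m = 8.886×10^8 Pa = 888.6 MPa
Total = 14.37 + 10.87 + 888.6 = 913.82 MPa
Pore pressure P_p = 1190 kg/m³ × 9.80665 m/s² × 35984 m = 4.199×10^8 Pa = 419.9 MPa
Effective stress σ' = σ_v − P_p = 913.8 − 419.9 = 493.89 MPa = 4.9389×10^5 kPa

494000 kPa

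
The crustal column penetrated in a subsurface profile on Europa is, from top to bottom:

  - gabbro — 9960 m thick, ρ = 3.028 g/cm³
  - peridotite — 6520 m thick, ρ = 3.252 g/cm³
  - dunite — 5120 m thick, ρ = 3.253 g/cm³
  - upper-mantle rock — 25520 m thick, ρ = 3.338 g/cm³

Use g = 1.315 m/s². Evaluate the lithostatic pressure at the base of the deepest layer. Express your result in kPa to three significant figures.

gabbro: 3028 kg/m³ × 1.315 m/s² × 9960 m = 3.966×10^7 Pa = 39659 kPa
peridotite: 3252 kg/m³ × 1.315 m/s² × 6520 m = 2.788×10^7 Pa = 27882 kPa
dunite: 3253 kg/m³ × 1.315 m/s² × 5120 m = 2.190×10^7 Pa = 21902 kPa
upper-mantle rock: 3338 kg/m³ × 1.315 m/s² × 25520 m = 1.120×10^8 Pa = 1.120×10^5 kPa
Total = 39659 + 27882 + 21902 + 1.120×10^5 = 2.0146×10^5 kPa

201000 kPa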